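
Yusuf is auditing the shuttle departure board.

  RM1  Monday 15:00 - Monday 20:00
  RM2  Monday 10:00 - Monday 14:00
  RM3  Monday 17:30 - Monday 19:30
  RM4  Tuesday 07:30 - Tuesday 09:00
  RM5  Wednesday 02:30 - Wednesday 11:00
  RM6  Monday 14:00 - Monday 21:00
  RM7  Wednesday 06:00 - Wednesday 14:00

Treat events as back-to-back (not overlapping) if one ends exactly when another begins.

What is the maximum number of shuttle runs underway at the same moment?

3

Sort all start/end points and keep a running count:
Monday 10:00 start RM2 → 1
Monday 14:00 end RM2 → 0
Monday 14:00 start RM6 → 1
Monday 15:00 start RM1 → 2
Monday 17:30 start RM3 → 3
Monday 19:30 end RM3 → 2
Monday 20:00 end RM1 → 1
Monday 21:00 end RM6 → 0
Tuesday 07:30 start RM4 → 1
Tuesday 09:00 end RM4 → 0
Wednesday 02:30 start RM5 → 1
Wednesday 06:00 start RM7 → 2
Wednesday 11:00 end RM5 → 1
Wednesday 14:00 end RM7 → 0
Peak is 3, at Monday 17:30 (RM1, RM3, RM6).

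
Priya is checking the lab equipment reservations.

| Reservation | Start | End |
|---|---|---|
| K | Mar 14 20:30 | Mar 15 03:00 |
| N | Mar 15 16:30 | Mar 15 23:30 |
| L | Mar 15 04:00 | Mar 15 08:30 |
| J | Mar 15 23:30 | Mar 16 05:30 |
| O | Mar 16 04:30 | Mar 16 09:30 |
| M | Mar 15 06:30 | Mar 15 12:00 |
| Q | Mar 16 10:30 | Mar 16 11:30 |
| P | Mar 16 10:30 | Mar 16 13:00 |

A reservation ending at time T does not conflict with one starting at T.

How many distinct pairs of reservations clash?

3

Check each pair: they overlap iff neither finishes before the other starts.
Sorted by start: K, L, M, N, J, O, P, Q.
L starts after K ends — done with K.
M starts before L ends → L and M overlap.
N starts after L ends — done with L.
N starts after M ends — done with M.
J starts exactly when N ends (back-to-back, no overlap) — done with N.
O starts before J ends → J and O overlap.
P starts after J ends — done with J.
P starts after O ends — done with O.
Q starts before P ends → P and Q overlap.
Overlapping pairs: J & O, L & M, P & Q — 3 in total.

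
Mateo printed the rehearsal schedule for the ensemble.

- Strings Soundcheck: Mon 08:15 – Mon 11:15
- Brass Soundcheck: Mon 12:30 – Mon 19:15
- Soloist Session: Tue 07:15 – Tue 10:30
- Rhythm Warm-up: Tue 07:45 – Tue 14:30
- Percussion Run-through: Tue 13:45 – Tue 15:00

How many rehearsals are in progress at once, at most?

Sweep the timeline, counting +1 at each start and −1 at each end (ends before starts at a tie):
Mon 08:15 start Strings Soundcheck → 1
Mon 11:15 end Strings Soundcheck → 0
Mon 12:30 start Brass Soundcheck → 1
Mon 19:15 end Brass Soundcheck → 0
Tue 07:15 start Soloist Session → 1
Tue 07:45 start Rhythm Warm-up → 2
Tue 10:30 end Soloist Session → 1
Tue 13:45 start Percussion Run-through → 2
Tue 14:30 end Rhythm Warm-up → 1
Tue 15:00 end Percussion Run-through → 0
Peak is 2, at Tue 07:45 (Rhythm Warm-up, Soloist Session).

2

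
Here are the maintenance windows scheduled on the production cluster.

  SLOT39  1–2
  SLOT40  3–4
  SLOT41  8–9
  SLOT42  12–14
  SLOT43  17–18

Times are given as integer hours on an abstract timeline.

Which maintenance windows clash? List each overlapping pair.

none

Sorted by start: SLOT39, SLOT40, SLOT41, SLOT42, SLOT43.
SLOT40 starts after SLOT39 ends, so nothing later overlaps SLOT39 either.
SLOT41 starts after SLOT40 ends, so nothing later overlaps SLOT40 either.
SLOT42 starts after SLOT41 ends, so nothing later overlaps SLOT41 either.
SLOT43 starts after SLOT42 ends.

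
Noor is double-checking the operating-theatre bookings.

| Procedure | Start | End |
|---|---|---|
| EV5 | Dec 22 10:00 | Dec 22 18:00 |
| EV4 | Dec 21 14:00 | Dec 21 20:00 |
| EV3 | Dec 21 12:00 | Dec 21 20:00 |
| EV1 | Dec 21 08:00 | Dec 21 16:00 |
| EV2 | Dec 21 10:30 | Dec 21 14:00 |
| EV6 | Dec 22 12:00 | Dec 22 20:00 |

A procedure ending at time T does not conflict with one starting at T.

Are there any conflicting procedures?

Sorted by start: EV1, EV2, EV3, EV4, EV5, EV6.
EV2 starts before EV1 ends → EV1 and EV2 overlap.
That's a conflict, so the schedule is not conflict-free.

Yes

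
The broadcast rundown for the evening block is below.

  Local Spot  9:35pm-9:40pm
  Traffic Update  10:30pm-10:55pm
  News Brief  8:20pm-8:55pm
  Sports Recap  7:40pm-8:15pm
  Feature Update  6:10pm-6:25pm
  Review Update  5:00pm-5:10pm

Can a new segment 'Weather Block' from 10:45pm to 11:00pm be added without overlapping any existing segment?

Review Update: ends 5:10pm at or before Weather Block starts 10:45pm → clear.
Feature Update: ends 6:25pm at or before Weather Block starts 10:45pm → clear.
Sports Recap: ends 8:15pm at or before Weather Block starts 10:45pm → clear.
News Brief: ends 8:55pm at or before Weather Block starts 10:45pm → clear.
Local Spot: ends 9:40pm at or before Weather Block starts 10:45pm → clear.
Traffic Update: starts 10:30pm before Weather Block ends 11:00pm, and ends 10:55pm after Weather Block starts 10:45pm → overlap.
Weather Block overlaps Traffic Update.

No — it overlaps Traffic Update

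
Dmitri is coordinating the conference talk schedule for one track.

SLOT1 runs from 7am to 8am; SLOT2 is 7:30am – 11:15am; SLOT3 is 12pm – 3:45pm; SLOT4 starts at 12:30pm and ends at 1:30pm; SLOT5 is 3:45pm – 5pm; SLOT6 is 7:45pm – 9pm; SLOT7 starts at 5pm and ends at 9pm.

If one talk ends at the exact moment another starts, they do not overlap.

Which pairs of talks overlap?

SLOT1 & SLOT2, SLOT3 & SLOT4, SLOT6 & SLOT7

Sorted by start: SLOT1, SLOT2, SLOT3, SLOT4, SLOT5, SLOT7, SLOT6.
SLOT2 starts before SLOT1 ends → SLOT1 and SLOT2 overlap.
SLOT3 starts after SLOT1 ends, so nothing later overlaps SLOT1 either.
SLOT3 starts after SLOT2 ends, so nothing later overlaps SLOT2 either.
SLOT4 starts before SLOT3 ends → SLOT3 and SLOT4 overlap.
SLOT5 starts exactly when SLOT3 ends (back-to-back, no overlap), so nothing later overlaps SLOT3 either.
SLOT5 starts after SLOT4 ends, so nothing later overlaps SLOT4 either.
SLOT7 starts exactly when SLOT5 ends (back-to-back, no overlap), so nothing later overlaps SLOT5 either.
SLOT6 starts before SLOT7 ends → SLOT7 and SLOT6 overlap.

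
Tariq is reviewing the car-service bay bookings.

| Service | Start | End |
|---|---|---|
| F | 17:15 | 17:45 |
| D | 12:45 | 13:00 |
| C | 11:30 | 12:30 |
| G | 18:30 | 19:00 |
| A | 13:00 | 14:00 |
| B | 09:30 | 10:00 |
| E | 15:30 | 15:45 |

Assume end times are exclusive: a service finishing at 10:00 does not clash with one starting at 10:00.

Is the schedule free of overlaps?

Yes

Sorted by start: B, C, D, A, E, F, G.
C starts after B ends, so B has no further overlaps.
D starts after C ends, so C has no further overlaps.
A starts exactly when D ends (back-to-back, no overlap), so D has no further overlaps.
E starts after A ends, so A has no further overlaps.
F starts after E ends, so E has no further overlaps.
G starts after F ends.
Every pair is clear; the schedule has no overlaps.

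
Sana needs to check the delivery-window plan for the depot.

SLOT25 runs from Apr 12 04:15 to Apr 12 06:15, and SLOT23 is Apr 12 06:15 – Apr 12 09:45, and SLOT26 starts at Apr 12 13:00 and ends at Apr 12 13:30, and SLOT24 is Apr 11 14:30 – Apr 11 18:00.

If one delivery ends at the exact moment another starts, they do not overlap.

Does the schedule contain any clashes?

Sorted by start: SLOT24, SLOT25, SLOT23, SLOT26.
SLOT25 starts after SLOT24 ends, so SLOT24 has no further overlaps.
SLOT23 starts exactly when SLOT25 ends (back-to-back, no overlap), so SLOT25 has no further overlaps.
SLOT26 starts after SLOT23 ends.
Every pair is clear; the schedule has no overlaps.

No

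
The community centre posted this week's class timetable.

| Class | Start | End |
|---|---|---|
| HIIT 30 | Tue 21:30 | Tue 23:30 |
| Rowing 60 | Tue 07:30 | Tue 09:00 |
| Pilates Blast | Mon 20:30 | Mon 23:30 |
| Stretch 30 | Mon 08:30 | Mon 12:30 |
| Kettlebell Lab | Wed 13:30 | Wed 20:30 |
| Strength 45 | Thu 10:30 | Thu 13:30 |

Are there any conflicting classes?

No

Two intervals overlap when each starts before the other ends.
Sorted by start: Stretch 30, Pilates Blast, Rowing 60, HIIT 30, Kettlebell Lab, Strength 45.
Pilates Blast starts after Stretch 30 ends — done with Stretch 30.
Rowing 60 starts after Pilates Blast ends — done with Pilates Blast.
HIIT 30 starts after Rowing 60 ends — done with Rowing 60.
Kettlebell Lab starts after HIIT 30 ends — done with HIIT 30.
Strength 45 starts after Kettlebell Lab ends.
Every pair is clear; the schedule has no overlaps.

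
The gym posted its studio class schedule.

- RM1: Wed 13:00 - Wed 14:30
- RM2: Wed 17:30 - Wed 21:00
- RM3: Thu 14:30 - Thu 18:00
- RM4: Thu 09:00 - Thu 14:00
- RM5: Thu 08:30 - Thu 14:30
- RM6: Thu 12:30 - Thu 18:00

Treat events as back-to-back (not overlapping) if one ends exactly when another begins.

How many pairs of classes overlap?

Sorted by start: RM1, RM2, RM5, RM4, RM6, RM3.
RM2 starts after RM1 ends, so nothing later overlaps RM1 either.
RM5 starts after RM2 ends, so nothing later overlaps RM2 either.
RM4 starts before RM5 ends → RM5 and RM4 overlap.
RM6 starts before RM5 ends → RM5 and RM6 overlap.
RM3 starts exactly when RM5 ends (back-to-back, no overlap).
RM6 starts before RM4 ends → RM4 and RM6 overlap.
RM3 starts after RM4 ends.
RM3 starts before RM6 ends → RM6 and RM3 overlap.
Overlapping pairs: RM3 & RM6, RM4 & RM5, RM4 & RM6, RM5 & RM6 — 4 in total.

4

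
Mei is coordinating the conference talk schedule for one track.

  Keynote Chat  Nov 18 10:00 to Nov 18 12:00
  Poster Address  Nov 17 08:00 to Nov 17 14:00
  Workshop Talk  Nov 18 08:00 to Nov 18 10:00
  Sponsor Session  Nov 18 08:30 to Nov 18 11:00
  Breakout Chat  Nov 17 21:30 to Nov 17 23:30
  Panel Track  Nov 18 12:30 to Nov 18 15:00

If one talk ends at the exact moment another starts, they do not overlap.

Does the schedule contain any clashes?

Sorted by start: Poster Address, Breakout Chat, Workshop Talk, Sponsor Session, Keynote Chat, Panel Track.
Breakout Chat starts after Poster Address ends, so nothing later overlaps Poster Address either.
Workshop Talk starts after Breakout Chat ends, so nothing later overlaps Breakout Chat either.
Sponsor Session starts before Workshop Talk ends → Workshop Talk and Sponsor Session overlap.
That's a conflict, so the schedule is not conflict-free.

Yes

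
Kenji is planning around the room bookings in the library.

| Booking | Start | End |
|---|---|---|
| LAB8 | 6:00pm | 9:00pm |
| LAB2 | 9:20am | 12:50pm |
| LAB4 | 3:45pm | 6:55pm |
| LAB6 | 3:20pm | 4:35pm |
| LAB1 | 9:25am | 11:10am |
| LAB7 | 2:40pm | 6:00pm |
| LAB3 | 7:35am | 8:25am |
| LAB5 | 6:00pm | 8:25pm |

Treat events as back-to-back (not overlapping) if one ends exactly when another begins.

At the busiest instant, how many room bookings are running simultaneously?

Sort all start/end points and keep a running count:
7:35am start LAB3 → 1
8:25am end LAB3 → 0
9:20am start LAB2 → 1
9:25am start LAB1 → 2
11:10am end LAB1 → 1
12:50pm end LAB2 → 0
2:40pm start LAB7 → 1
3:20pm start LAB6 → 2
3:45pm start LAB4 → 3
4:35pm end LAB6 → 2
6:00pm end LAB7 → 1
6:00pm start LAB5 → 2
6:00pm start LAB8 → 3
6:55pm end LAB4 → 2
8:25pm end LAB5 → 1
9:00pm end LAB8 → 0
Peak is 3, at 3:45pm (LAB4, LAB6, LAB7).

3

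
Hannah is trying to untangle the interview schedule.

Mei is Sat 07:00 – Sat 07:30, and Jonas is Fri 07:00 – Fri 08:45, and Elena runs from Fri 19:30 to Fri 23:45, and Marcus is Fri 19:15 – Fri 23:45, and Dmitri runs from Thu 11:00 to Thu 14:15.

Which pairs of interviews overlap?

Elena & Marcus

Sorted by start: Dmitri, Jonas, Marcus, Elena, Mei.
Jonas starts after Dmitri ends, so nothing later overlaps Dmitri either.
Marcus starts after Jonas ends, so nothing later overlaps Jonas either.
Elena starts before Marcus ends → Marcus and Elena overlap.
Mei starts after Marcus ends.
Mei starts after Elena ends.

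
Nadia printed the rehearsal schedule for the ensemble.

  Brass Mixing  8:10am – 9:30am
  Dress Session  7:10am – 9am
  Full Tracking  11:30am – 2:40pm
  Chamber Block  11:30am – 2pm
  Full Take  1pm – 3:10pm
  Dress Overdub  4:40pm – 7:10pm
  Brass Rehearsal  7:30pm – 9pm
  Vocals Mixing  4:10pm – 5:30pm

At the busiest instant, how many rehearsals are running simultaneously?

3

Walk through starts and ends in time order (an end at T is processed before a start at T):
7:10am start Dress Session → 1
8:10am start Brass Mixing → 2
9am end Dress Session → 1
9:30am end Brass Mixing → 0
11:30am start Chamber Block → 1
11:30am start Full Tracking → 2
1pm start Full Take → 3
2pm end Chamber Block → 2
2:40pm end Full Tracking → 1
3:10pm end Full Take → 0
4:10pm start Vocals Mixing → 1
4:40pm start Dress Overdub → 2
5:30pm end Vocals Mixing → 1
7:10pm end Dress Overdub → 0
7:30pm start Brass Rehearsal → 1
9pm end Brass Rehearsal → 0
Peak is 3, at 1pm (Chamber Block, Full Take, Full Tracking).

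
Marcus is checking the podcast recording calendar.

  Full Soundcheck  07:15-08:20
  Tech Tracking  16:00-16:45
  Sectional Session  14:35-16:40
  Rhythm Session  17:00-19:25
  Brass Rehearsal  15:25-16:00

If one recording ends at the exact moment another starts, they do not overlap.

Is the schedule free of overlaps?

No

Two intervals overlap when each starts before the other ends.
Sorted by start: Full Soundcheck, Sectional Session, Brass Rehearsal, Tech Tracking, Rhythm Session.
Sectional Session starts after Full Soundcheck ends, so nothing later overlaps Full Soundcheck either.
Brass Rehearsal starts before Sectional Session ends → Sectional Session and Brass Rehearsal overlap.
That's a conflict, so the schedule is not conflict-free.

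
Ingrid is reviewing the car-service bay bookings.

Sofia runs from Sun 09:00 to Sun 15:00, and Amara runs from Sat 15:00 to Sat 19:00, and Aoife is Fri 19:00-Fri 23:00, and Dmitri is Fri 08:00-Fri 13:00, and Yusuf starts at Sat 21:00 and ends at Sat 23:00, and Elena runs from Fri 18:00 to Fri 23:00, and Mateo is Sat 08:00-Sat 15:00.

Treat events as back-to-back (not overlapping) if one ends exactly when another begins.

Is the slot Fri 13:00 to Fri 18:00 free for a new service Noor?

Dmitri: ends Fri 13:00 at or before Noor starts Fri 13:00 → clear.
Elena: starts Fri 18:00 at or after Noor ends Fri 18:00 → clear.
Aoife: starts Fri 19:00 at or after Noor ends Fri 18:00 → clear.
Mateo: starts Sat 08:00 at or after Noor ends Fri 18:00 → clear.
Amara: starts Sat 15:00 at or after Noor ends Fri 18:00 → clear.
Yusuf: starts Sat 21:00 at or after Noor ends Fri 18:00 → clear.
Sofia: starts Sun 09:00 at or after Noor ends Fri 18:00 → clear.

Yes — the slot is free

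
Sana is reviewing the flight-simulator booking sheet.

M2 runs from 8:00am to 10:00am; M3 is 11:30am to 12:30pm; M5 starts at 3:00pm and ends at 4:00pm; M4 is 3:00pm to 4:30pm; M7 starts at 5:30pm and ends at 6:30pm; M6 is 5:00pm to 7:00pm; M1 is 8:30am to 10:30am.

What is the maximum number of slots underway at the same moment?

Sort all start/end points and keep a running count:
8:00am start M2 → 1
8:30am start M1 → 2
10:00am end M2 → 1
10:30am end M1 → 0
11:30am start M3 → 1
12:30pm end M3 → 0
3:00pm start M4 → 1
3:00pm start M5 → 2
4:00pm end M5 → 1
4:30pm end M4 → 0
5:00pm start M6 → 1
5:30pm start M7 → 2
6:30pm end M7 → 1
7:00pm end M6 → 0
Peak is 2, at 8:30am (M1, M2).

2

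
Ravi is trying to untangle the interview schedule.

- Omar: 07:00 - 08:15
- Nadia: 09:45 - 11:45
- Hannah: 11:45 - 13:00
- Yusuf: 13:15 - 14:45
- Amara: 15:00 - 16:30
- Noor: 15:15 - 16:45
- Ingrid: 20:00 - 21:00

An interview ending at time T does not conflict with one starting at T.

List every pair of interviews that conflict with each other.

Sorted by start: Omar, Nadia, Hannah, Yusuf, Amara, Noor, Ingrid.
Nadia starts after Omar ends, so nothing later overlaps Omar either.
Hannah starts exactly when Nadia ends (back-to-back, no overlap), so nothing later overlaps Nadia either.
Yusuf starts after Hannah ends, so nothing later overlaps Hannah either.
Amara starts after Yusuf ends, so nothing later overlaps Yusuf either.
Noor starts before Amara ends → Amara and Noor overlap.
Ingrid starts after Amara ends.
Ingrid starts after Noor ends.

Amara & Noor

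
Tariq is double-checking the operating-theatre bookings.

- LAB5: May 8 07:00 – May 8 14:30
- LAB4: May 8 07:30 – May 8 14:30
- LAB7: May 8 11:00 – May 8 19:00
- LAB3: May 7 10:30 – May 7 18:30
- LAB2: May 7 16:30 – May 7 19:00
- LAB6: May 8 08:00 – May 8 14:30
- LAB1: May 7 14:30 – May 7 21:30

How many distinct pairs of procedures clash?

Sorted by start: LAB3, LAB1, LAB2, LAB5, LAB4, LAB6, LAB7.
LAB1 starts before LAB3 ends → LAB3 and LAB1 overlap.
LAB2 starts before LAB3 ends → LAB3 and LAB2 overlap.
LAB5 starts after LAB3 ends, so LAB3 has no further overlaps.
LAB2 starts before LAB1 ends → LAB1 and LAB2 overlap.
LAB5 starts after LAB1 ends, so LAB1 has no further overlaps.
LAB5 starts after LAB2 ends, so LAB2 has no further overlaps.
LAB4 starts before LAB5 ends → LAB5 and LAB4 overlap.
LAB6 starts before LAB5 ends → LAB5 and LAB6 overlap.
LAB7 starts before LAB5 ends → LAB5 and LAB7 overlap.
LAB6 starts before LAB4 ends → LAB4 and LAB6 overlap.
LAB7 starts before LAB4 ends → LAB4 and LAB7 overlap.
LAB7 starts before LAB6 ends → LAB6 and LAB7 overlap.
Overlapping pairs: LAB1 & LAB2, LAB1 & LAB3, LAB2 & LAB3, LAB4 & LAB5, LAB4 & LAB6, LAB4 & LAB7, LAB5 & LAB6, LAB5 & LAB7, LAB6 & LAB7 — 9 in total.

9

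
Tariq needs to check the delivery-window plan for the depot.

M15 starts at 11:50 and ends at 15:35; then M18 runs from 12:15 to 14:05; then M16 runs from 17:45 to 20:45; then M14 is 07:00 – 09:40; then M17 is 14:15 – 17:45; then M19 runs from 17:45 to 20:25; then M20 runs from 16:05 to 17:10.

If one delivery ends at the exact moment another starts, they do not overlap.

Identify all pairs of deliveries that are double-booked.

Sorted by start: M14, M15, M18, M17, M20, M16, M19.
M15 starts after M14 ends, so M14 has no further overlaps.
M18 starts before M15 ends → M15 and M18 overlap.
M17 starts before M15 ends → M15 and M17 overlap.
M20 starts after M15 ends, so M15 has no further overlaps.
M17 starts after M18 ends, so M18 has no further overlaps.
M20 starts before M17 ends → M17 and M20 overlap.
M16 starts exactly when M17 ends (back-to-back, no overlap), so M17 has no further overlaps.
M16 starts after M20 ends, so M20 has no further overlaps.
M19 starts before M16 ends → M16 and M19 overlap.

M15 & M17, M15 & M18, M16 & M19, M17 & M20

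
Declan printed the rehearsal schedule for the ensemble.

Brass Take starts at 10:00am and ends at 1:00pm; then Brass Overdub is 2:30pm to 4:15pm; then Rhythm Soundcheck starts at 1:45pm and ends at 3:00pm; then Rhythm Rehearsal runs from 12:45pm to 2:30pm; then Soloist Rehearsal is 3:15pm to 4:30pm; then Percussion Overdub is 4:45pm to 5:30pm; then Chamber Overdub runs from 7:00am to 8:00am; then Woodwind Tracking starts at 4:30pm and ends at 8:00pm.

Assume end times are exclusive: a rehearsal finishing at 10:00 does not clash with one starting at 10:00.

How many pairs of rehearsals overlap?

5

Sorted by start: Chamber Overdub, Brass Take, Rhythm Rehearsal, Rhythm Soundcheck, Brass Overdub, Soloist Rehearsal, Woodwind Tracking, Percussion Overdub.
Brass Take starts after Chamber Overdub ends — done with Chamber Overdub.
Rhythm Rehearsal starts before Brass Take ends → Brass Take and Rhythm Rehearsal overlap.
Rhythm Soundcheck starts after Brass Take ends — done with Brass Take.
Rhythm Soundcheck starts before Rhythm Rehearsal ends → Rhythm Rehearsal and Rhythm Soundcheck overlap.
Brass Overdub starts exactly when Rhythm Rehearsal ends (back-to-back, no overlap) — done with Rhythm Rehearsal.
Brass Overdub starts before Rhythm Soundcheck ends → Rhythm Soundcheck and Brass Overdub overlap.
Soloist Rehearsal starts after Rhythm Soundcheck ends — done with Rhythm Soundcheck.
Soloist Rehearsal starts before Brass Overdub ends → Brass Overdub and Soloist Rehearsal overlap.
Woodwind Tracking starts after Brass Overdub ends — done with Brass Overdub.
Woodwind Tracking starts exactly when Soloist Rehearsal ends (back-to-back, no overlap) — done with Soloist Rehearsal.
Percussion Overdub starts before Woodwind Tracking ends → Woodwind Tracking and Percussion Overdub overlap.
Overlapping pairs: Brass Overdub & Rhythm Soundcheck, Brass Overdub & Soloist Rehearsal, Brass Take & Rhythm Rehearsal, Percussion Overdub & Woodwind Tracking, Rhythm Rehearsal & Rhythm Soundcheck — 5 in total.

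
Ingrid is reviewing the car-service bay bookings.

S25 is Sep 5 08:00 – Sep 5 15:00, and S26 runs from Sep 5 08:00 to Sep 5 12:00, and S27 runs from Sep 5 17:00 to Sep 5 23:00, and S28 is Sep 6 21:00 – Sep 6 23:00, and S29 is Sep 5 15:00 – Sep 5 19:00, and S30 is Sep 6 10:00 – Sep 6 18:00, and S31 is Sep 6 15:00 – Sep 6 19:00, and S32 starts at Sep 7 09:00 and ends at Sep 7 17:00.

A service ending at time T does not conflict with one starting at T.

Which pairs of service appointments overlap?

S25 & S26, S27 & S29, S30 & S31

Sorted by start: S25, S26, S29, S27, S30, S31, S28, S32.
S26 starts before S25 ends → S25 and S26 overlap.
S29 starts exactly when S25 ends (back-to-back, no overlap) — done with S25.
S29 starts after S26 ends — done with S26.
S27 starts before S29 ends → S29 and S27 overlap.
S30 starts after S29 ends — done with S29.
S30 starts after S27 ends — done with S27.
S31 starts before S30 ends → S30 and S31 overlap.
S28 starts after S30 ends — done with S30.
S28 starts after S31 ends — done with S31.
S32 starts after S28 ends.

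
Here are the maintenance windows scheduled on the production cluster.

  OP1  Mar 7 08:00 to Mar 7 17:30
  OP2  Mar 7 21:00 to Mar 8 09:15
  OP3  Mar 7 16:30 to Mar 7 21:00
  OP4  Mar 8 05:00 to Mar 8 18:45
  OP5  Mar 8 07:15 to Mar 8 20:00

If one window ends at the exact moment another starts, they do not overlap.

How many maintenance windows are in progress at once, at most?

Sweep the timeline, counting +1 at each start and −1 at each end (ends before starts at a tie):
Mar 7 08:00 start OP1 → 1
Mar 7 16:30 start OP3 → 2
Mar 7 17:30 end OP1 → 1
Mar 7 21:00 end OP3 → 0
Mar 7 21:00 start OP2 → 1
Mar 8 05:00 start OP4 → 2
Mar 8 07:15 start OP5 → 3
Mar 8 09:15 end OP2 → 2
Mar 8 18:45 end OP4 → 1
Mar 8 20:00 end OP5 → 0
Peak is 3, at Mar 8 07:15 (OP2, OP4, OP5).

3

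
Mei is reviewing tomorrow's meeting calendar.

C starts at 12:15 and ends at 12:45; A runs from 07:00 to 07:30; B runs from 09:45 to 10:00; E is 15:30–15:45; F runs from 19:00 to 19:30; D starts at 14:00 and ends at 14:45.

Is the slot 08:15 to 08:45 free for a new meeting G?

Yes — the slot is free

A: ends 07:30 at or before G starts 08:15 → clear.
B: starts 09:45 at or after G ends 08:45 → clear.
C: starts 12:15 at or after G ends 08:45 → clear.
D: starts 14:00 at or after G ends 08:45 → clear.
E: starts 15:30 at or after G ends 08:45 → clear.
F: starts 19:00 at or after G ends 08:45 → clear.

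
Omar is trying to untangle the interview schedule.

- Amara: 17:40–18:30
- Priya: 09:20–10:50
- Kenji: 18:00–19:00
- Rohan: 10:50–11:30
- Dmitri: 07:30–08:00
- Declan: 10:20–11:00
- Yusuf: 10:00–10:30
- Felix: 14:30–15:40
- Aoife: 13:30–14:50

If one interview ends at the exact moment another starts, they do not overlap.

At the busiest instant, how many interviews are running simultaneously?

Sort all start/end points and keep a running count:
07:30 start Dmitri → 1
08:00 end Dmitri → 0
09:20 start Priya → 1
10:00 start Yusuf → 2
10:20 start Declan → 3
10:30 end Yusuf → 2
10:50 end Priya → 1
10:50 start Rohan → 2
11:00 end Declan → 1
11:30 end Rohan → 0
13:30 start Aoife → 1
14:30 start Felix → 2
14:50 end Aoife → 1
15:40 end Felix → 0
17:40 start Amara → 1
18:00 start Kenji → 2
18:30 end Amara → 1
19:00 end Kenji → 0
Peak is 3, at 10:20 (Declan, Priya, Yusuf).

3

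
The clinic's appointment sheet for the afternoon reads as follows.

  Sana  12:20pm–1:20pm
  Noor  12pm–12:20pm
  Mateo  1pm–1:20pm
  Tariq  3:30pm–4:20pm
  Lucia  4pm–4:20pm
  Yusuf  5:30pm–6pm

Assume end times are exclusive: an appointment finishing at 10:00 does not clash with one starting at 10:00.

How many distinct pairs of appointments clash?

Sorted by start: Noor, Sana, Mateo, Tariq, Lucia, Yusuf.
Sana starts exactly when Noor ends (back-to-back, no overlap), so Noor has no further overlaps.
Mateo starts before Sana ends → Sana and Mateo overlap.
Tariq starts after Sana ends, so Sana has no further overlaps.
Tariq starts after Mateo ends, so Mateo has no further overlaps.
Lucia starts before Tariq ends → Tariq and Lucia overlap.
Yusuf starts after Tariq ends.
Yusuf starts after Lucia ends.
Overlapping pairs: Lucia & Tariq, Mateo & Sana — 2 in total.

2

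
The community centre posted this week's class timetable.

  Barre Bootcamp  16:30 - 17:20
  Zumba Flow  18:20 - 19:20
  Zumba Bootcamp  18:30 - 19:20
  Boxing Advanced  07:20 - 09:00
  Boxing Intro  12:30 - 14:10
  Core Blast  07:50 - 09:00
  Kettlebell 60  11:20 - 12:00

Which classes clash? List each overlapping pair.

Sorted by start: Boxing Advanced, Core Blast, Kettlebell 60, Boxing Intro, Barre Bootcamp, Zumba Flow, Zumba Bootcamp.
Core Blast starts before Boxing Advanced ends → Boxing Advanced and Core Blast overlap.
Kettlebell 60 starts after Boxing Advanced ends, so Boxing Advanced has no further overlaps.
Kettlebell 60 starts after Core Blast ends, so Core Blast has no further overlaps.
Boxing Intro starts after Kettlebell 60 ends, so Kettlebell 60 has no further overlaps.
Barre Bootcamp starts after Boxing Intro ends, so Boxing Intro has no further overlaps.
Zumba Flow starts after Barre Bootcamp ends, so Barre Bootcamp has no further overlaps.
Zumba Bootcamp starts before Zumba Flow ends → Zumba Flow and Zumba Bootcamp overlap.

Boxing Advanced & Core Blast, Zumba Bootcamp & Zumba Flow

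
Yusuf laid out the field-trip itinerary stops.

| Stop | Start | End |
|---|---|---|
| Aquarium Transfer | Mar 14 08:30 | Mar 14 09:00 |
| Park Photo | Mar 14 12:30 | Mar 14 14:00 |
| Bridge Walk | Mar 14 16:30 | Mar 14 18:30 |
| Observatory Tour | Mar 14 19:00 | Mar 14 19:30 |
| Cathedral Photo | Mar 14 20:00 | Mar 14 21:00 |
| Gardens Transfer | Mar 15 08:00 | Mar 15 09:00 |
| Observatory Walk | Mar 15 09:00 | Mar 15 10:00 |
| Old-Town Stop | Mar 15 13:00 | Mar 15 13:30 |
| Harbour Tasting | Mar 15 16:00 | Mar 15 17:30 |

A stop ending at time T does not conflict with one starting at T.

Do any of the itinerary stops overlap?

No

Sorted by start: Aquarium Transfer, Park Photo, Bridge Walk, Observatory Tour, Cathedral Photo, Gardens Transfer, Observatory Walk, Old-Town Stop, Harbour Tasting.
Park Photo starts after Aquarium Transfer ends; Aquarium Transfer is clear from here.
Bridge Walk starts after Park Photo ends; Park Photo is clear from here.
Observatory Tour starts after Bridge Walk ends; Bridge Walk is clear from here.
Cathedral Photo starts after Observatory Tour ends; Observatory Tour is clear from here.
Gardens Transfer starts after Cathedral Photo ends; Cathedral Photo is clear from here.
Observatory Walk starts exactly when Gardens Transfer ends (back-to-back, no overlap); Gardens Transfer is clear from here.
Old-Town Stop starts after Observatory Walk ends; Observatory Walk is clear from here.
Harbour Tasting starts after Old-Town Stop ends.
Every pair is clear; the schedule has no overlaps.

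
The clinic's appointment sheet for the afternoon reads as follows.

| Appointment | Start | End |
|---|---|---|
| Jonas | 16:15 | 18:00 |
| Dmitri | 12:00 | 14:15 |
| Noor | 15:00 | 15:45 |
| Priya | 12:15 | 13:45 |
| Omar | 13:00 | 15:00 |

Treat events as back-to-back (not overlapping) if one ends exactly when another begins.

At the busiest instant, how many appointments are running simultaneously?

Sweep the timeline, counting +1 at each start and −1 at each end (ends before starts at a tie):
12:00 start Dmitri → 1
12:15 start Priya → 2
13:00 start Omar → 3
13:45 end Priya → 2
14:15 end Dmitri → 1
15:00 end Omar → 0
15:00 start Noor → 1
15:45 end Noor → 0
16:15 start Jonas → 1
18:00 end Jonas → 0
Peak is 3, at 13:00 (Dmitri, Omar, Priya).

3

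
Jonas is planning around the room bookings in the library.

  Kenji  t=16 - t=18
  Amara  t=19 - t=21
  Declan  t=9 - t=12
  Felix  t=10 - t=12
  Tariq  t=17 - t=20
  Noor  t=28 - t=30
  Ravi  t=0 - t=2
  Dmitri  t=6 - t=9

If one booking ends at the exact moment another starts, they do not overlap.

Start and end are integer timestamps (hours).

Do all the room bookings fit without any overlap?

Sorted by start: Ravi, Dmitri, Declan, Felix, Kenji, Tariq, Amara, Noor.
Dmitri starts after Ravi ends, so nothing later overlaps Ravi either.
Declan starts exactly when Dmitri ends (back-to-back, no overlap), so nothing later overlaps Dmitri either.
Felix starts before Declan ends → Declan and Felix overlap.
That's a conflict, so the schedule is not conflict-free.

No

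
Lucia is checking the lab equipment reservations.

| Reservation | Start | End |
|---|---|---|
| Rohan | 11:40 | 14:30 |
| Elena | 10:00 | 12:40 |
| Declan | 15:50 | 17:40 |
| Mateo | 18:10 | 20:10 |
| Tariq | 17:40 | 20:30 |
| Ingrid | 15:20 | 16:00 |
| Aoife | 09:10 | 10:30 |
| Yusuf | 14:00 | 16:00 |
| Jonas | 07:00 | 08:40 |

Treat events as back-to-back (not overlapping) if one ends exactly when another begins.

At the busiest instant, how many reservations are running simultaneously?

Walk through starts and ends in time order (an end at T is processed before a start at T):
07:00 start Jonas → 1
08:40 end Jonas → 0
09:10 start Aoife → 1
10:00 start Elena → 2
10:30 end Aoife → 1
11:40 start Rohan → 2
12:40 end Elena → 1
14:00 start Yusuf → 2
14:30 end Rohan → 1
15:20 start Ingrid → 2
15:50 start Declan → 3
16:00 end Ingrid → 2
16:00 end Yusuf → 1
17:40 end Declan → 0
17:40 start Tariq → 1
18:10 start Mateo → 2
20:10 end Mateo → 1
20:30 end Tariq → 0
Peak is 3, at 15:50 (Declan, Ingrid, Yusuf).

3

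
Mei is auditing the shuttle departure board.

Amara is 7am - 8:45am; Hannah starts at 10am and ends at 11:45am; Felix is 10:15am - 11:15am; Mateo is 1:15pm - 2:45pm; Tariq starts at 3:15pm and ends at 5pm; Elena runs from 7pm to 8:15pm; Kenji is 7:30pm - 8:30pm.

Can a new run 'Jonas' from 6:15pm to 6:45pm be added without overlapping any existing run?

Amara: ends 8:45am at or before Jonas starts 6:15pm → clear.
Hannah: ends 11:45am at or before Jonas starts 6:15pm → clear.
Felix: ends 11:15am at or before Jonas starts 6:15pm → clear.
Mateo: ends 2:45pm at or before Jonas starts 6:15pm → clear.
Tariq: ends 5pm at or before Jonas starts 6:15pm → clear.
Elena: starts 7pm at or after Jonas ends 6:45pm → clear.
Kenji: starts 7:30pm at or after Jonas ends 6:45pm → clear.

Yes — the slot is free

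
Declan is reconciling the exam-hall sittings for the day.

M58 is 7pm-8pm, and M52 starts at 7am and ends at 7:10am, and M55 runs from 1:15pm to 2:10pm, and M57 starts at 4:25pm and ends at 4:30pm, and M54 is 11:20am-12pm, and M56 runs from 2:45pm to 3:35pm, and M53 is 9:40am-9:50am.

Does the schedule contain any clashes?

No

Sorted by start: M52, M53, M54, M55, M56, M57, M58.
M53 starts after M52 ends, so nothing later overlaps M52 either.
M54 starts after M53 ends, so nothing later overlaps M53 either.
M55 starts after M54 ends, so nothing later overlaps M54 either.
M56 starts after M55 ends, so nothing later overlaps M55 either.
M57 starts after M56 ends, so nothing later overlaps M56 either.
M58 starts after M57 ends.
Every pair is clear; the schedule has no overlaps.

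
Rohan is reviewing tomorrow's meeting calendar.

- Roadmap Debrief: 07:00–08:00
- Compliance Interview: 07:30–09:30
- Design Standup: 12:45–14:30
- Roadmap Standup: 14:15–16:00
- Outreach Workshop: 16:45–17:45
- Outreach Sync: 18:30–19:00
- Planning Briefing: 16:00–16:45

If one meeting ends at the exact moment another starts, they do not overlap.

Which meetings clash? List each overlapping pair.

Compliance Interview & Roadmap Debrief, Design Standup & Roadmap Standup

Sorted by start: Roadmap Debrief, Compliance Interview, Design Standup, Roadmap Standup, Planning Briefing, Outreach Workshop, Outreach Sync.
Compliance Interview starts before Roadmap Debrief ends → Roadmap Debrief and Compliance Interview overlap.
Design Standup starts after Roadmap Debrief ends, so nothing later overlaps Roadmap Debrief either.
Design Standup starts after Compliance Interview ends, so nothing later overlaps Compliance Interview either.
Roadmap Standup starts before Design Standup ends → Design Standup and Roadmap Standup overlap.
Planning Briefing starts after Design Standup ends, so nothing later overlaps Design Standup either.
Planning Briefing starts exactly when Roadmap Standup ends (back-to-back, no overlap), so nothing later overlaps Roadmap Standup either.
Outreach Workshop starts exactly when Planning Briefing ends (back-to-back, no overlap), so nothing later overlaps Planning Briefing either.
Outreach Sync starts after Outreach Workshop ends.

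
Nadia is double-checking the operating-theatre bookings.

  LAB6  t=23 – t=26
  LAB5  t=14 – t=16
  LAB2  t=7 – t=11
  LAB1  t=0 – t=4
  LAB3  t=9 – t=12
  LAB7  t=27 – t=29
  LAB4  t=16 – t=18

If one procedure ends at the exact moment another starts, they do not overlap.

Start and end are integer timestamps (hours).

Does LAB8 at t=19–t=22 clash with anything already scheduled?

No — it doesn't clash with anything

LAB1: ends t=4 at or before LAB8 starts t=19 → clear.
LAB2: ends t=11 at or before LAB8 starts t=19 → clear.
LAB3: ends t=12 at or before LAB8 starts t=19 → clear.
LAB5: ends t=16 at or before LAB8 starts t=19 → clear.
LAB4: ends t=18 at or before LAB8 starts t=19 → clear.
LAB6: starts t=23 at or after LAB8 ends t=22 → clear.
LAB7: starts t=27 at or after LAB8 ends t=22 → clear.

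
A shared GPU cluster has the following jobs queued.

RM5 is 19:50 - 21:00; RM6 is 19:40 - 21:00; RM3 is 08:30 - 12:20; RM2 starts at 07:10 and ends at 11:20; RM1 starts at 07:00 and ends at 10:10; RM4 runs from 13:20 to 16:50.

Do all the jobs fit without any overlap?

No

Sorted by start: RM1, RM2, RM3, RM4, RM6, RM5.
RM2 starts before RM1 ends → RM1 and RM2 overlap.
That's a conflict, so the schedule is not conflict-free.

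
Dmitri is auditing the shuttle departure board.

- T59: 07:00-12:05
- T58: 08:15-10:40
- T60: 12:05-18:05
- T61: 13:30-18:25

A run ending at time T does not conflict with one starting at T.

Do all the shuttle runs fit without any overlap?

Sorted by start: T59, T58, T60, T61.
T58 starts before T59 ends → T59 and T58 overlap.
That's a conflict, so the schedule is not conflict-free.

No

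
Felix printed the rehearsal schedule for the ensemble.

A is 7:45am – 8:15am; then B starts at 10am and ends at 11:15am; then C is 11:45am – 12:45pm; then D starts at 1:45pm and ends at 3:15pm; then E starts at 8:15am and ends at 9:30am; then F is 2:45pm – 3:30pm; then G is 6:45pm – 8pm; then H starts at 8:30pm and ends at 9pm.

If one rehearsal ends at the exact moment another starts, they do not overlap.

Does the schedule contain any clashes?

Yes

Sorted by start: A, E, B, C, D, F, G, H.
E starts exactly when A ends (back-to-back, no overlap); A is clear from here.
B starts after E ends; E is clear from here.
C starts after B ends; B is clear from here.
D starts after C ends; C is clear from here.
F starts before D ends → D and F overlap.
That's a conflict, so the schedule is not conflict-free.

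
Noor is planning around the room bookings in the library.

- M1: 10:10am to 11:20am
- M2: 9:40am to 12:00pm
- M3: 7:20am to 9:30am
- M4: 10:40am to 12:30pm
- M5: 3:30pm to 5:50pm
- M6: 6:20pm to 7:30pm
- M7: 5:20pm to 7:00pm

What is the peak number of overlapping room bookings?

3

Walk through starts and ends in time order (an end at T is processed before a start at T):
7:20am start M3 → 1
9:30am end M3 → 0
9:40am start M2 → 1
10:10am start M1 → 2
10:40am start M4 → 3
11:20am end M1 → 2
12:00pm end M2 → 1
12:30pm end M4 → 0
3:30pm start M5 → 1
5:20pm start M7 → 2
5:50pm end M5 → 1
6:20pm start M6 → 2
7:00pm end M7 → 1
7:30pm end M6 → 0
Peak is 3, at 10:40am (M1, M2, M4).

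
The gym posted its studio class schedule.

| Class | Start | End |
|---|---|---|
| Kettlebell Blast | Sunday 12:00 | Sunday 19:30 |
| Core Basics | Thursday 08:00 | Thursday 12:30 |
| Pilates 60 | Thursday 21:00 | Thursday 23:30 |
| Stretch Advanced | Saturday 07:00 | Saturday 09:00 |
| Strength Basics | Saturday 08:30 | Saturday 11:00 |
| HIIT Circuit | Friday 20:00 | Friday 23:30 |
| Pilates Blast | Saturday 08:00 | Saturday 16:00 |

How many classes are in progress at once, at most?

3

Sort all start/end points and keep a running count:
Thursday 08:00 start Core Basics → 1
Thursday 12:30 end Core Basics → 0
Thursday 21:00 start Pilates 60 → 1
Thursday 23:30 end Pilates 60 → 0
Friday 20:00 start HIIT Circuit → 1
Friday 23:30 end HIIT Circuit → 0
Saturday 07:00 start Stretch Advanced → 1
Saturday 08:00 start Pilates Blast → 2
Saturday 08:30 start Strength Basics → 3
Saturday 09:00 end Stretch Advanced → 2
Saturday 11:00 end Strength Basics → 1
Saturday 16:00 end Pilates Blast → 0
Sunday 12:00 start Kettlebell Blast → 1
Sunday 19:30 end Kettlebell Blast → 0
Peak is 3, at Saturday 08:30 (Pilates Blast, Strength Basics, Stretch Advanced).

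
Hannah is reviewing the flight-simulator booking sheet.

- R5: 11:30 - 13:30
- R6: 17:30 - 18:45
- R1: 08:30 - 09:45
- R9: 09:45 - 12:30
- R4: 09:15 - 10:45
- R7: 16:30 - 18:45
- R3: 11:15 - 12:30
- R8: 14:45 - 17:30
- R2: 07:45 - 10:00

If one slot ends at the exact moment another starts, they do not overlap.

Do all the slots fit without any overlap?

No

Sorted by start: R2, R1, R4, R9, R3, R5, R8, R7, R6.
R1 starts before R2 ends → R2 and R1 overlap.
That's a conflict, so the schedule is not conflict-free.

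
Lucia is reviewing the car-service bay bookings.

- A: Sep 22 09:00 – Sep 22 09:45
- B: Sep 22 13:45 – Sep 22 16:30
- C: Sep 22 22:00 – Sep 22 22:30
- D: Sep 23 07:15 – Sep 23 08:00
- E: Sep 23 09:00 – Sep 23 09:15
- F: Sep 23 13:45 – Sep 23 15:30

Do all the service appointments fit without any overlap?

Two intervals overlap when each starts before the other ends.
Sorted by start: A, B, C, D, E, F.
B starts after A ends, so nothing later overlaps A either.
C starts after B ends, so nothing later overlaps B either.
D starts after C ends, so nothing later overlaps C either.
E starts after D ends, so nothing later overlaps D either.
F starts after E ends.
Every pair is clear; the schedule has no overlaps.

Yes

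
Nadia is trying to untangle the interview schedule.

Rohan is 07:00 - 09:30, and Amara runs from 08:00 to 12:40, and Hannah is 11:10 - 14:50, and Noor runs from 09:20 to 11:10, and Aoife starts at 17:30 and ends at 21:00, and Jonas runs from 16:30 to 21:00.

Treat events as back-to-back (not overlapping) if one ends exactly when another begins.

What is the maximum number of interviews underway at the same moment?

Sort all start/end points and keep a running count:
07:00 start Rohan → 1
08:00 start Amara → 2
09:20 start Noor → 3
09:30 end Rohan → 2
11:10 end Noor → 1
11:10 start Hannah → 2
12:40 end Amara → 1
14:50 end Hannah → 0
16:30 start Jonas → 1
17:30 start Aoife → 2
21:00 end Aoife → 1
21:00 end Jonas → 0
Peak is 3, at 09:20 (Amara, Noor, Rohan).

3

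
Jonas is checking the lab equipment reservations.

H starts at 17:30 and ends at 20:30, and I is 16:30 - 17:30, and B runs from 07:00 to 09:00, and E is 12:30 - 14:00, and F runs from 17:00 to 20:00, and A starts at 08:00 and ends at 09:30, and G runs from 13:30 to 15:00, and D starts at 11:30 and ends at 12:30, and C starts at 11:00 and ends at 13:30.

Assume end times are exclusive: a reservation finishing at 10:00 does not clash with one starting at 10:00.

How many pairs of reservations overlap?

Sorted by start: B, A, C, D, E, G, I, F, H.
A starts before B ends → B and A overlap.
C starts after B ends — done with B.
C starts after A ends — done with A.
D starts before C ends → C and D overlap.
E starts before C ends → C and E overlap.
G starts exactly when C ends (back-to-back, no overlap) — done with C.
E starts exactly when D ends (back-to-back, no overlap) — done with D.
G starts before E ends → E and G overlap.
I starts after E ends — done with E.
I starts after G ends — done with G.
F starts before I ends → I and F overlap.
H starts exactly when I ends (back-to-back, no overlap).
H starts before F ends → F and H overlap.
Overlapping pairs: A & B, C & D, C & E, E & G, F & H, F & I — 6 in total.

6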